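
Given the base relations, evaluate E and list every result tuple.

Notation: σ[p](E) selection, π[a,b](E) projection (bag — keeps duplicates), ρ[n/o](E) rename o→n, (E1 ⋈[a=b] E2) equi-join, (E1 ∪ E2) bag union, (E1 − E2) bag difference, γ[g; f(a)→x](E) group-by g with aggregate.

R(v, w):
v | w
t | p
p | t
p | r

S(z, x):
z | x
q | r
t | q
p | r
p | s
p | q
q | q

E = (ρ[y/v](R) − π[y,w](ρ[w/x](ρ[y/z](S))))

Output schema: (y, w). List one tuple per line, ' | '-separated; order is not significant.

Stepwise |·|:
  R → 3
  ρ[y/v](R) → 3
  S → 6
  ρ[y/z](S) → 6
  ρ[w/x](ρ[y/z](S)) → 6
  π[y,w](ρ[w/x](ρ[y/z](S))) → 6
  (ρ[y/v](R) − π[y,w](ρ[w/x](ρ[y/z](S)))) → 2

== RESULT ==
y | w
p | t
t | p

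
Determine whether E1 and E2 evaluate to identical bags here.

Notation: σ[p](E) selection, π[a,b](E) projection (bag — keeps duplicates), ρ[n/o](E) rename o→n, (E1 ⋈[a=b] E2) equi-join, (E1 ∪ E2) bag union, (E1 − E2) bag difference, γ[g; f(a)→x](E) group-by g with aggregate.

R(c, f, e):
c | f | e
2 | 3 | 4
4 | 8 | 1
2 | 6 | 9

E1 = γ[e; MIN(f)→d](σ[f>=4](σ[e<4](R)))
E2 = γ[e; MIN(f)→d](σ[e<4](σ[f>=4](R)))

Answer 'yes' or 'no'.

E1 per-node cardinality:
  R → 3
  σ[e<4](R) → 1
  σ[f>=4](σ[e<4](R)) → 1
  γ[e; MIN(f)→d](σ[f>=4](σ[e<4](R))) → 1
E2 per-node cardinality:
  R → 3
  σ[f>=4](R) → 2
  σ[e<4](σ[f>=4](R)) → 1
  γ[e; MIN(f)→d](σ[e<4](σ[f>=4](R))) → 1

E1 and E2 produce the same multiset:
e | d
1 | 8

yes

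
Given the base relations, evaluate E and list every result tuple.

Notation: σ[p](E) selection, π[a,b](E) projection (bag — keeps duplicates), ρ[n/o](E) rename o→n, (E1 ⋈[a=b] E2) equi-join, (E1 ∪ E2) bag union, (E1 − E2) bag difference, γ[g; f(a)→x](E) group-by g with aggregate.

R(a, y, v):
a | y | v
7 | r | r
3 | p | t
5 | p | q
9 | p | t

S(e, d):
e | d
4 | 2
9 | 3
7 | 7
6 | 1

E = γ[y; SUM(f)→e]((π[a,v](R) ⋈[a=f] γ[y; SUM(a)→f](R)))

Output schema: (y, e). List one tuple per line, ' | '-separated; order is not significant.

Subexpression sizes:
  R → 4
  π[a,v](R) → 4
  R → 4
  γ[y; SUM(a)→f](R) → 2
  (π[a,v](R) ⋈[a=f] γ[y; SUM(a)→f](R)) → 1
  γ[y; SUM(f)→e]((π[a,v](R) ⋈[a=f] γ[y; SUM(a)→f](R))) → 1

== RESULT ==
y | e
r | 7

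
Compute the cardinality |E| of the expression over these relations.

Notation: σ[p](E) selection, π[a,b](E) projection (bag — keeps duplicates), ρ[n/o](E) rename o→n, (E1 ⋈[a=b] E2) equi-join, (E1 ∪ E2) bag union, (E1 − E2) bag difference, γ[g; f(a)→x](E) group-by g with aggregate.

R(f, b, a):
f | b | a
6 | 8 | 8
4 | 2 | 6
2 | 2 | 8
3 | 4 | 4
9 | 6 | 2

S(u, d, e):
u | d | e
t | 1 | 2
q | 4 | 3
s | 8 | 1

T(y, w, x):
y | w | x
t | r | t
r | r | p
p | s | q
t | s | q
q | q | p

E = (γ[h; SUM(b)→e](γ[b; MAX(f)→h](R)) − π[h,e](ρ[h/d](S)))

Subexpression sizes:
  R → 5
  γ[b; MAX(f)→h](R) → 4
  γ[h; SUM(b)→e](γ[b; MAX(f)→h](R)) → 4
  S → 3
  ρ[h/d](S) → 3
  π[h,e](ρ[h/d](S)) → 3
  (γ[h; SUM(b)→e](γ[b; MAX(f)→h](R)) − π[h,e](ρ[h/d](S))) → 4

|E| = 4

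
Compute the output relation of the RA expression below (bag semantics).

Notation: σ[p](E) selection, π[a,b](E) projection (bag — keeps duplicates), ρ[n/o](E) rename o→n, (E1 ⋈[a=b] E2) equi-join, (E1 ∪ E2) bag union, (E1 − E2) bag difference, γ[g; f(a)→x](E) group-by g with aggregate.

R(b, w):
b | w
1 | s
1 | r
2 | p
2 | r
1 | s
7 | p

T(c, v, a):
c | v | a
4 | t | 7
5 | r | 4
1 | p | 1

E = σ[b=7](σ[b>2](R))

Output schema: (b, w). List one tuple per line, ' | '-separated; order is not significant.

Per-node cardinality:
  R → 6
  σ[b>2](R) → 1
  σ[b=7](σ[b>2](R)) → 1

== RESULT ==
b | w
7 | p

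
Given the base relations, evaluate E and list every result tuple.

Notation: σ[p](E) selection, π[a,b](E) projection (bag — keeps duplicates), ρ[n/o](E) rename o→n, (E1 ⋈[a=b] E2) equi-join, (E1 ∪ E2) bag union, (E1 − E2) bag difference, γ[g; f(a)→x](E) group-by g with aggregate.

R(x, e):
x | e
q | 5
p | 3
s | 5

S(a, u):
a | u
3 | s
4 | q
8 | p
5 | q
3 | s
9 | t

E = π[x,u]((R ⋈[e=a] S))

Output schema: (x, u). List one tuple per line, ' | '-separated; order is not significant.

Subexpression sizes:
  R → 3
  S → 6
  (R ⋈[e=a] S) → 4
  π[x,u]((R ⋈[e=a] S)) → 4

== RESULT ==
x | u
p | s
p | s
q | q
s | q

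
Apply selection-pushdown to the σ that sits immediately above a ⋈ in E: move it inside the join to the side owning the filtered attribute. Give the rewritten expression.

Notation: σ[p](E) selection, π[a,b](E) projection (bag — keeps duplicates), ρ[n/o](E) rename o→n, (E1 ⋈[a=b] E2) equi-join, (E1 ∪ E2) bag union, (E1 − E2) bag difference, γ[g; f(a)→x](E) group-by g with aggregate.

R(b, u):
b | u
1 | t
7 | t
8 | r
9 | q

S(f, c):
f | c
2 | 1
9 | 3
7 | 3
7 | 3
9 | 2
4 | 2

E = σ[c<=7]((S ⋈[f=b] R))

σ filters on c, owned by the left side.
E' = (σ[c<=7](S) ⋈[f=b] R)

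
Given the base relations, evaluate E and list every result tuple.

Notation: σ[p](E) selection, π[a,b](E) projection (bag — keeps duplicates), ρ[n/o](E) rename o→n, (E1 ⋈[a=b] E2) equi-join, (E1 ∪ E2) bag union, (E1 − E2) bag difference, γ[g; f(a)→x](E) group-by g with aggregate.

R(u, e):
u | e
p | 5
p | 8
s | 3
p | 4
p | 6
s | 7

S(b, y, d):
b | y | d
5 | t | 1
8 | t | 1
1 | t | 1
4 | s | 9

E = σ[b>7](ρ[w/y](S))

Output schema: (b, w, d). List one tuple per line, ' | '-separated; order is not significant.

Per-node cardinality:
  S → 4
  ρ[w/y](S) → 4
  σ[b>7](ρ[w/y](S)) → 1

== RESULT ==
b | w | d
8 | t | 1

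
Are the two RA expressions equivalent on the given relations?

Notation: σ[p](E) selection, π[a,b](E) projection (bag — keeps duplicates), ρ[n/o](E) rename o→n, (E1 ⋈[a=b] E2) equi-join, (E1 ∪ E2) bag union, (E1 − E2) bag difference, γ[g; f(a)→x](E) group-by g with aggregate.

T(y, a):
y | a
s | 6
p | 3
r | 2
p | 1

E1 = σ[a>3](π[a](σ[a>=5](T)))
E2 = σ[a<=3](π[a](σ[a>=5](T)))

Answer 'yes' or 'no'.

E1 per-node cardinality:
  T → 4
  σ[a>=5](T) → 1
  π[a](σ[a>=5](T)) → 1
  σ[a>3](π[a](σ[a>=5](T))) → 1
E2 per-node cardinality:
  T → 4
  σ[a>=5](T) → 1
  π[a](σ[a>=5](T)) → 1
  σ[a<=3](π[a](σ[a>=5](T))) → 0

E1 result:
a
6
E2 result:
a
(0 rows)
Witness: (6,) appears 1× in E1 but 0× in E2.

no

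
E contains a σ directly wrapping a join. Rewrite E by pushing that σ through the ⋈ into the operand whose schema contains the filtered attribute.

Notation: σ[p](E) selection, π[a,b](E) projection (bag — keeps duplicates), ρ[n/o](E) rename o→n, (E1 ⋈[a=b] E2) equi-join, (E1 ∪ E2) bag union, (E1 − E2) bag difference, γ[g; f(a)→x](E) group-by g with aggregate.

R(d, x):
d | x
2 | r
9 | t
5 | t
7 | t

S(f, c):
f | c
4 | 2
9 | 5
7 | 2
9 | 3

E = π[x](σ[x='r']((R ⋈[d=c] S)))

σ filters on x, owned by the left side.
E' = π[x]((σ[x='r'](R) ⋈[d=c] S))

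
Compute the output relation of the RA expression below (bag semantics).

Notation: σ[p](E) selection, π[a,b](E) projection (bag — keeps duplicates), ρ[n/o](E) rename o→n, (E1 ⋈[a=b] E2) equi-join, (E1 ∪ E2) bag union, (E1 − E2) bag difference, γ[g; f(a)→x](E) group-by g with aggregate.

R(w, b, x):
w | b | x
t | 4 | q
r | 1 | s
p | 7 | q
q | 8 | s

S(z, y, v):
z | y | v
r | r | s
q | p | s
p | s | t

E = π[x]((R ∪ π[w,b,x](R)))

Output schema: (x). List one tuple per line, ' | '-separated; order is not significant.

Per-node cardinality:
  R → 4
  R → 4
  π[w,b,x](R) → 4
  (R ∪ π[w,b,x](R)) → 8
  π[x]((R ∪ π[w,b,x](R))) → 8

== RESULT ==
x
q
q
q
q
s
s
s
s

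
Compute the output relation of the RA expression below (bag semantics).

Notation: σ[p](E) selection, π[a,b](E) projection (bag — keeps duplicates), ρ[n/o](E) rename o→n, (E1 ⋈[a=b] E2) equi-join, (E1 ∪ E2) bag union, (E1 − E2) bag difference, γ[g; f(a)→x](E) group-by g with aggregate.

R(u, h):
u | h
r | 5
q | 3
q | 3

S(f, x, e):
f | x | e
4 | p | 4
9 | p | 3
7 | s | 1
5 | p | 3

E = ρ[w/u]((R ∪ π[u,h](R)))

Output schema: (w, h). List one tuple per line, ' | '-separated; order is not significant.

Subexpression sizes:
  R → 3
  R → 3
  π[u,h](R) → 3
  (R ∪ π[u,h](R)) → 6
  ρ[w/u]((R ∪ π[u,h](R))) → 6

== RESULT ==
w | h
q | 3
q | 3
q | 3
q | 3
r | 5
r | 5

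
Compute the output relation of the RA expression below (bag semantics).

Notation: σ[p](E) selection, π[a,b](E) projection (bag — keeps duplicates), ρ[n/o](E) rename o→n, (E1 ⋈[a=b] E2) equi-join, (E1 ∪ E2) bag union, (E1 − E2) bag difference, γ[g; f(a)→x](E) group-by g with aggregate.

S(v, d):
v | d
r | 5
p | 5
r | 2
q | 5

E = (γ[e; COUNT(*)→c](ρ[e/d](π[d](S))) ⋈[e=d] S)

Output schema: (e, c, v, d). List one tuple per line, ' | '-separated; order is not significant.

Stepwise |·|:
  S → 4
  π[d](S) → 4
  ρ[e/d](π[d](S)) → 4
  γ[e; COUNT(*)→c](ρ[e/d](π[d](S))) → 2
  S → 4
  (γ[e; COUNT(*)→c](ρ[e/d](π[d](S))) ⋈[e=d] S) → 4

== RESULT ==
e | c | v | d
2 | 1 | r | 2
5 | 3 | p | 5
5 | 3 | q | 5
5 | 3 | r | 5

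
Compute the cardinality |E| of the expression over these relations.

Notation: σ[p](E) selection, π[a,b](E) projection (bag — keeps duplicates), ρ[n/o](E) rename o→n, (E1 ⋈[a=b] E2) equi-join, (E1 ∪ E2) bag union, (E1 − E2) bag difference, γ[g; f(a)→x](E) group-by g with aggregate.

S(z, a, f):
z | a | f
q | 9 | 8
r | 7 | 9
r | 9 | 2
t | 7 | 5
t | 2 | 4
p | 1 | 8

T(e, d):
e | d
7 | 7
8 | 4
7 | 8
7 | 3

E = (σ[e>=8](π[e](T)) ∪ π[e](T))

Subexpression sizes:
  T → 4
  π[e](T) → 4
  σ[e>=8](π[e](T)) → 1
  T → 4
  π[e](T) → 4
  (σ[e>=8](π[e](T)) ∪ π[e](T)) → 5

|E| = 5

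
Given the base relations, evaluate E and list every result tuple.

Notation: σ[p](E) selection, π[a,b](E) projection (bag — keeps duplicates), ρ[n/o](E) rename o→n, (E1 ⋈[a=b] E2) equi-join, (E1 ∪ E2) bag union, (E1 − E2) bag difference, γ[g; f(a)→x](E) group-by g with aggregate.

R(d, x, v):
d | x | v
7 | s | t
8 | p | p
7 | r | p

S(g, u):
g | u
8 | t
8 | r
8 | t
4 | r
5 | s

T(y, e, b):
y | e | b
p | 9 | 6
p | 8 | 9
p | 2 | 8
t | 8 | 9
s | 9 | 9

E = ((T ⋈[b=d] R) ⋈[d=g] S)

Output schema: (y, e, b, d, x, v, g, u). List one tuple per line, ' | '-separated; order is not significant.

Per-node cardinality:
  T → 5
  R → 3
  (T ⋈[b=d] R) → 1
  S → 5
  ((T ⋈[b=d] R) ⋈[d=g] S) → 3

== RESULT ==
y | e | b | d | x | v | g | u
p | 2 | 8 | 8 | p | p | 8 | r
p | 2 | 8 | 8 | p | p | 8 | t
p | 2 | 8 | 8 | p | p | 8 | t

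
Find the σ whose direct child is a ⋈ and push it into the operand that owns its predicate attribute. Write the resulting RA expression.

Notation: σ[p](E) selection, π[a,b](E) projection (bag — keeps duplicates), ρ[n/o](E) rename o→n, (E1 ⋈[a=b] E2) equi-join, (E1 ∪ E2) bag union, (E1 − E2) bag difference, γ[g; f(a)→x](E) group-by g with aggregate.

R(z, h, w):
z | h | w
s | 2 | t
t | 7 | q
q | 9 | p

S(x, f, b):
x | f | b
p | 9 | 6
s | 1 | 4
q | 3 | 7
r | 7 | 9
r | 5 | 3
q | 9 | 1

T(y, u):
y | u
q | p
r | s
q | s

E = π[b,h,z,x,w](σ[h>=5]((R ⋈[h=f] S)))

σ filters on h, owned by the left side.
E' = π[b,h,z,x,w]((σ[h>=5](R) ⋈[h=f] S))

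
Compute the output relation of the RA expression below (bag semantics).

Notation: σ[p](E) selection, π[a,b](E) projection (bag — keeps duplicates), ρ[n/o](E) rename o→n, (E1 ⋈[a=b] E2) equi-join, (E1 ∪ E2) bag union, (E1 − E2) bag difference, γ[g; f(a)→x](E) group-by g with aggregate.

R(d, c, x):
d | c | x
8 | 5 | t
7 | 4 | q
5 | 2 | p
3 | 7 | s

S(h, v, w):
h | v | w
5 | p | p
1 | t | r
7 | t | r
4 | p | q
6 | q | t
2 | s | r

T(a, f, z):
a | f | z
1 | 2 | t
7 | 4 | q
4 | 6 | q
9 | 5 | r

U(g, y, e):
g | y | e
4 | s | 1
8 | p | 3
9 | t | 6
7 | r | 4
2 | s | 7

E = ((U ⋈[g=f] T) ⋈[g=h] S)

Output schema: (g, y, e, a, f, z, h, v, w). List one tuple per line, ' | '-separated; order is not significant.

Per-node cardinality:
  U → 5
  T → 4
  (U ⋈[g=f] T) → 2
  S → 6
  ((U ⋈[g=f] T) ⋈[g=h] S) → 2

== RESULT ==
g | y | e | a | f | z | h | v | w
2 | s | 7 | 1 | 2 | t | 2 | s | r
4 | s | 1 | 7 | 4 | q | 4 | p | q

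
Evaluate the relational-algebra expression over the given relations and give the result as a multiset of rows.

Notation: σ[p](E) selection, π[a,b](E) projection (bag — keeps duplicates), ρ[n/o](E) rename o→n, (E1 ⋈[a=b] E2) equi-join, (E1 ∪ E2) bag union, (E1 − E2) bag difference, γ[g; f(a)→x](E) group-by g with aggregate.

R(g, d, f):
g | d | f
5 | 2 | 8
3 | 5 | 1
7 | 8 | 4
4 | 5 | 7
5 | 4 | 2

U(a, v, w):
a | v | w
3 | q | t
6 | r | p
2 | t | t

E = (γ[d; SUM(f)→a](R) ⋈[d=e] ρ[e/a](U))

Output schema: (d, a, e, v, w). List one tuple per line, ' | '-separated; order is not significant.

Per-node cardinality:
  R → 5
  γ[d; SUM(f)→a](R) → 4
  U → 3
  ρ[e/a](U) → 3
  (γ[d; SUM(f)→a](R) ⋈[d=e] ρ[e/a](U)) → 1

== RESULT ==
d | a | e | v | w
2 | 8 | 2 | t | t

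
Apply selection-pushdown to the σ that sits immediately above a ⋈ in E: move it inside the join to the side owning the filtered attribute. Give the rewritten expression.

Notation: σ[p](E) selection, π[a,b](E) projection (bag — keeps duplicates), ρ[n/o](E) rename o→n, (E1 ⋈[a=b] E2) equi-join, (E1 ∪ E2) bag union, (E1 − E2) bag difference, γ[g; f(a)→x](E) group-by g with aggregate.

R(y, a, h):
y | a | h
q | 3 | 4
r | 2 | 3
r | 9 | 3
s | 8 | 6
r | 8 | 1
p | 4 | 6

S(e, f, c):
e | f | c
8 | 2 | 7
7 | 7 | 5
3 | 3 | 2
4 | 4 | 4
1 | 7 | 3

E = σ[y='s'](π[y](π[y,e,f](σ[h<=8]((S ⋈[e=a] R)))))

σ filters on h, owned by the right side.
E' = σ[y='s'](π[y](π[y,e,f]((S ⋈[e=a] σ[h<=8](R)))))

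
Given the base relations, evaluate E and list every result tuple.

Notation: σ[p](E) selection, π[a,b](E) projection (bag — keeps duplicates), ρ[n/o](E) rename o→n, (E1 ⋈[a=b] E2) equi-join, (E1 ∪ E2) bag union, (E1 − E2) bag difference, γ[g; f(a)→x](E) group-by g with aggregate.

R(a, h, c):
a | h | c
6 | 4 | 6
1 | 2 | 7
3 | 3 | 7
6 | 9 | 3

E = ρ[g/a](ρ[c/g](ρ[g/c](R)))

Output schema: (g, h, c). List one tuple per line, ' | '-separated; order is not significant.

Stepwise |·|:
  R → 4
  ρ[g/c](R) → 4
  ρ[c/g](ρ[g/c](R)) → 4
  ρ[g/a](ρ[c/g](ρ[g/c](R))) → 4

== RESULT ==
g | h | c
1 | 2 | 7
3 | 3 | 7
6 | 4 | 6
6 | 9 | 3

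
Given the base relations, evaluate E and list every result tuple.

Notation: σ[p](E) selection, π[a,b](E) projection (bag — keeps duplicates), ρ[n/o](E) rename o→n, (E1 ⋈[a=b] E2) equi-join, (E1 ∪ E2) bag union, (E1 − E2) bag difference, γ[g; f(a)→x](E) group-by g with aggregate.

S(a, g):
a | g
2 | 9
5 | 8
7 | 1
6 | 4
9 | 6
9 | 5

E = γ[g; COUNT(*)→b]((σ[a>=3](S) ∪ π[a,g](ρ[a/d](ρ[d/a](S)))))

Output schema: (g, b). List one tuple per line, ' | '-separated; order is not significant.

Row counts bottom-up:
  S → 6
  σ[a>=3](S) → 5
  S → 6
  ρ[d/a](S) → 6
  ρ[a/d](ρ[d/a](S)) → 6
  π[a,g](ρ[a/d](ρ[d/a](S))) → 6
  (σ[a>=3](S) ∪ π[a,g](ρ[a/d](ρ[d/a](S)))) → 11
  γ[g; COUNT(*)→b]((σ[a>=3](S) ∪ π[a,g](ρ[a/d](ρ[d/a](S))))) → 6

== RESULT ==
g | b
1 | 2
4 | 2
5 | 2
6 | 2
8 | 2
9 | 1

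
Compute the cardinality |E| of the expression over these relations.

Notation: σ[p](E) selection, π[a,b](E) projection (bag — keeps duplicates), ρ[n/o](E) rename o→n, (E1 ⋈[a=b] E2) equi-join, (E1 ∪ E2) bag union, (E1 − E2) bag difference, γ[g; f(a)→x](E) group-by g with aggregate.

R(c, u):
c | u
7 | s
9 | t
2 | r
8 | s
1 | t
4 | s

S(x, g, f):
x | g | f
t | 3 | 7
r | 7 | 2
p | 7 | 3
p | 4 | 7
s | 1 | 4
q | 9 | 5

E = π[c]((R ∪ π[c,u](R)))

Per-node cardinality:
  R → 6
  R → 6
  π[c,u](R) → 6
  (R ∪ π[c,u](R)) → 12
  π[c]((R ∪ π[c,u](R))) → 12

|E| = 12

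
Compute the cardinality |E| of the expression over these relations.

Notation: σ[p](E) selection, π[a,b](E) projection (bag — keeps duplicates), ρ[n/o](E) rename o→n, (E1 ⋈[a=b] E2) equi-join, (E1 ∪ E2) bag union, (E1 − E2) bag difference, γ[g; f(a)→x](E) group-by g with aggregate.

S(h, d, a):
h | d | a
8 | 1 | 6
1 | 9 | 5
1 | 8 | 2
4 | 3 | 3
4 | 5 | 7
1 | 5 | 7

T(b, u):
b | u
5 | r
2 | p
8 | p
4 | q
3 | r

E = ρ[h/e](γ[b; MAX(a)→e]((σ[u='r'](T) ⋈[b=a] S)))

Row counts bottom-up:
  T → 5
  σ[u='r'](T) → 2
  S → 6
  (σ[u='r'](T) ⋈[b=a] S) → 2
  γ[b; MAX(a)→e]((σ[u='r'](T) ⋈[b=a] S)) → 2
  ρ[h/e](γ[b; MAX(a)→e]((σ[u='r'](T) ⋈[b=a] S))) → 2

|E| = 2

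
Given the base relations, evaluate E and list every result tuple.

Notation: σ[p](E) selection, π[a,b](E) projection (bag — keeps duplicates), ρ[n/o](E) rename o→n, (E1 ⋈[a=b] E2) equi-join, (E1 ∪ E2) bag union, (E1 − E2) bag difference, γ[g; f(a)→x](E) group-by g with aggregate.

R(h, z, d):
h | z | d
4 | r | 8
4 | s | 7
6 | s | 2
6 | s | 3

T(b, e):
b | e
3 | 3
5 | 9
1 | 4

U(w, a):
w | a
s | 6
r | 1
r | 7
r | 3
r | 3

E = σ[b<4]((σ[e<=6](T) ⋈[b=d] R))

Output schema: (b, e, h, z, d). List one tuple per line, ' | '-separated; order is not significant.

Stepwise |·|:
  T → 3
  σ[e<=6](T) → 2
  R → 4
  (σ[e<=6](T) ⋈[b=d] R) → 1
  σ[b<4]((σ[e<=6](T) ⋈[b=d] R)) → 1

== RESULT ==
b | e | h | z | d
3 | 3 | 6 | s | 3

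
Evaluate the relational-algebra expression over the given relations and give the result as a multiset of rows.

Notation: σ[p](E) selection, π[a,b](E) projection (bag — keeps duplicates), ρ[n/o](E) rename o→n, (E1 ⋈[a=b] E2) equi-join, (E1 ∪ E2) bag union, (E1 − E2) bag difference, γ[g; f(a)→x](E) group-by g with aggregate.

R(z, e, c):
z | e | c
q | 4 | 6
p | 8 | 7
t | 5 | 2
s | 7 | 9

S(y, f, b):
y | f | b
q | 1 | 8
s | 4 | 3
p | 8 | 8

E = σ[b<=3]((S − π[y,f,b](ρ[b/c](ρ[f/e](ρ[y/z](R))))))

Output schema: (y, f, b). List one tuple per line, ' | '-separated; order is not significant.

Per-node cardinality:
  S → 3
  R → 4
  ρ[y/z](R) → 4
  ρ[f/e](ρ[y/z](R)) → 4
  ρ[b/c](ρ[f/e](ρ[y/z](R))) → 4
  π[y,f,b](ρ[b/c](ρ[f/e](ρ[y/z](R)))) → 4
  (S − π[y,f,b](ρ[b/c](ρ[f/e](ρ[y/z](R))))) → 3
  σ[b<=3]((S − π[y,f,b](ρ[b/c](ρ[f/e](ρ[y/z](R)))))) → 1

== RESULT ==
y | f | b
s | 4 | 3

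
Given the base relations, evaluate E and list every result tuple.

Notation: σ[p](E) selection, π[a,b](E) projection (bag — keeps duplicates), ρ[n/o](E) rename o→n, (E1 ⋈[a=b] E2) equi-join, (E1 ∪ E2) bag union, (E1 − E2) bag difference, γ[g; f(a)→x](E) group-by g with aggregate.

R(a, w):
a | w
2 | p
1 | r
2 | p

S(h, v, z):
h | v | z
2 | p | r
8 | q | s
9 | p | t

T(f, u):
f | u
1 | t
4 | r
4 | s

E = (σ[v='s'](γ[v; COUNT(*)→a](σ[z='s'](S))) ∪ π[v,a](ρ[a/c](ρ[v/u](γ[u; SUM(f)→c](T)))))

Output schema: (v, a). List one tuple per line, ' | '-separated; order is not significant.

Subexpression sizes:
  S → 3
  σ[z='s'](S) → 1
  γ[v; COUNT(*)→a](σ[z='s'](S)) → 1
  σ[v='s'](γ[v; COUNT(*)→a](σ[z='s'](S))) → 0
  T → 3
  γ[u; SUM(f)→c](T) → 3
  ρ[v/u](γ[u; SUM(f)→c](T)) → 3
  ρ[a/c](ρ[v/u](γ[u; SUM(f)→c](T))) → 3
  π[v,a](ρ[a/c](ρ[v/u](γ[u; SUM(f)→c](T)))) → 3
  (σ[v='s'](γ[v; COUNT(*)→a](σ[z='s'](S))) ∪ π[v,a](ρ[a/c](ρ[v/u](γ[u; SUM(f)→c](T))))) → 3

== RESULT ==
v | a
r | 4
s | 4
t | 1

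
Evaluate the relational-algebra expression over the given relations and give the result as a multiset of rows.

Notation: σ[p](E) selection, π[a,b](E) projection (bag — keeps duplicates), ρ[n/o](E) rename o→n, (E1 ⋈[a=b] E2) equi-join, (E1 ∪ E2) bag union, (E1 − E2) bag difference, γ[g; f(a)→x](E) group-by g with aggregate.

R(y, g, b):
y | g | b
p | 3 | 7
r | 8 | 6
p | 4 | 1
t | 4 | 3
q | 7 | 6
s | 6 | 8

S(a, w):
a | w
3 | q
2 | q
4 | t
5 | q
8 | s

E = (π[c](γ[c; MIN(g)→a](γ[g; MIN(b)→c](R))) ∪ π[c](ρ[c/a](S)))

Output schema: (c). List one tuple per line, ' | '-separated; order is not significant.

Stepwise |·|:
  R → 6
  γ[g; MIN(b)→c](R) → 5
  γ[c; MIN(g)→a](γ[g; MIN(b)→c](R)) → 4
  π[c](γ[c; MIN(g)→a](γ[g; MIN(b)→c](R))) → 4
  S → 5
  ρ[c/a](S) → 5
  π[c](ρ[c/a](S)) → 5
  (π[c](γ[c; MIN(g)→a](γ[g; MIN(b)→c](R))) ∪ π[c](ρ[c/a](S))) → 9

== RESULT ==
c
1
2
3
4
5
6
7
8
8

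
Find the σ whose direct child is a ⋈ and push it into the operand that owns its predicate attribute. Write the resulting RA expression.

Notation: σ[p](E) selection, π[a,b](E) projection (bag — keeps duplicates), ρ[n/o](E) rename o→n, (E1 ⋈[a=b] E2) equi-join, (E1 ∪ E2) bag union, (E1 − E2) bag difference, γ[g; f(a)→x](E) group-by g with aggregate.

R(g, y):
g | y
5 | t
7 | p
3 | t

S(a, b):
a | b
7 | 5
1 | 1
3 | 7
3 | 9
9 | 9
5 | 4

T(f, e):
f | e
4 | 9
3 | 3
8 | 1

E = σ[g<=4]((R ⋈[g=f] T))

σ filters on g, owned by the left side.
E' = (σ[g<=4](R) ⋈[g=f] T)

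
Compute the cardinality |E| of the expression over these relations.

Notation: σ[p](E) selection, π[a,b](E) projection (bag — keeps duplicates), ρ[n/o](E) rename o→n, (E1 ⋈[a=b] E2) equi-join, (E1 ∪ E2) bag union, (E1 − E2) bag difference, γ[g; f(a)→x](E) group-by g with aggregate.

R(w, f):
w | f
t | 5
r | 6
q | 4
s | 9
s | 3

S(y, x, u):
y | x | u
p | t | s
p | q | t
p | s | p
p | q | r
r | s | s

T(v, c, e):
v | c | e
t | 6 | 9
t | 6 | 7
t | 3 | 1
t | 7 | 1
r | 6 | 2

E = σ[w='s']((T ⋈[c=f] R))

Subexpression sizes:
  T → 5
  R → 5
  (T ⋈[c=f] R) → 4
  σ[w='s']((T ⋈[c=f] R)) → 1

|E| = 1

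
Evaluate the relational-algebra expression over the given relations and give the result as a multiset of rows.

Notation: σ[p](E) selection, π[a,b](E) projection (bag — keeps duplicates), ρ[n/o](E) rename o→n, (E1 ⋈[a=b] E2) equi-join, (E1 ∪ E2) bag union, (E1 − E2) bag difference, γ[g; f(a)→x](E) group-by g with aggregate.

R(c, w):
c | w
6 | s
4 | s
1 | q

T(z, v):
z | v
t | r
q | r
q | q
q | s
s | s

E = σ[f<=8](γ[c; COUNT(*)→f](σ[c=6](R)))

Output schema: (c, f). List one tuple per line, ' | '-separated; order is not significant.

Subexpression sizes:
  R → 3
  σ[c=6](R) → 1
  γ[c; COUNT(*)→f](σ[c=6](R)) → 1
  σ[f<=8](γ[c; COUNT(*)→f](σ[c=6](R))) → 1

== RESULT ==
c | f
6 | 1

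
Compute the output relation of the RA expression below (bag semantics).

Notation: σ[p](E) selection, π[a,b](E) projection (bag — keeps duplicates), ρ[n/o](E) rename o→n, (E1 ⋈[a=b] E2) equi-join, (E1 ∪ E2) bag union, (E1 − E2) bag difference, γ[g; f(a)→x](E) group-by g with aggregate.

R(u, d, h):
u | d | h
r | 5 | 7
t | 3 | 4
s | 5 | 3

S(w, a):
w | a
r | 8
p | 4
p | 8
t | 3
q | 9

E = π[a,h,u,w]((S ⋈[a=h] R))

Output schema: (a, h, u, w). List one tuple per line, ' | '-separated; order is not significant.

Per-node cardinality:
  S → 5
  R → 3
  (S ⋈[a=h] R) → 2
  π[a,h,u,w]((S ⋈[a=h] R)) → 2

== RESULT ==
a | h | u | w
3 | 3 | s | t
4 | 4 | t | p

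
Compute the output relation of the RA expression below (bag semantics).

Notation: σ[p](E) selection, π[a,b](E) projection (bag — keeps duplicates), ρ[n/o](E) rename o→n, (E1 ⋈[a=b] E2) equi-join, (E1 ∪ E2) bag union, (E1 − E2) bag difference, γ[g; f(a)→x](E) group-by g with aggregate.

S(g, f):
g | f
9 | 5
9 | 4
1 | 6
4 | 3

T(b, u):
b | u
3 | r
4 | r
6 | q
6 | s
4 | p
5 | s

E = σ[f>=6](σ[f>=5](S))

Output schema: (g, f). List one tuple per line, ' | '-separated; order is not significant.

Row counts bottom-up:
  S → 4
  σ[f>=5](S) → 2
  σ[f>=6](σ[f>=5](S)) → 1

== RESULT ==
g | f
1 | 6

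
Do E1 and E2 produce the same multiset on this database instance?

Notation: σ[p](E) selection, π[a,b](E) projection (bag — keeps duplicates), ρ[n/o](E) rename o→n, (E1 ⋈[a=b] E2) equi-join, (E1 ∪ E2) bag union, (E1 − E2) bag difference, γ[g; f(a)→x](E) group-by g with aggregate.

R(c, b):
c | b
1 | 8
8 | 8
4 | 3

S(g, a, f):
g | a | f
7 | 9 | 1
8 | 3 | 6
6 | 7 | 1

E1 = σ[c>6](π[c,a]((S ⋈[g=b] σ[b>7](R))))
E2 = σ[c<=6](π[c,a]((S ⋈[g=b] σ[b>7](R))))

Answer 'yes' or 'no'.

E1 per-node cardinality:
  S → 3
  R → 3
  σ[b>7](R) → 2
  (S ⋈[g=b] σ[b>7](R)) → 2
  π[c,a]((S ⋈[g=b] σ[b>7](R))) → 2
  σ[c>6](π[c,a]((S ⋈[g=b] σ[b>7](R)))) → 1
E2 per-node cardinality:
  S → 3
  R → 3
  σ[b>7](R) → 2
  (S ⋈[g=b] σ[b>7](R)) → 2
  π[c,a]((S ⋈[g=b] σ[b>7](R))) → 2
  σ[c<=6](π[c,a]((S ⋈[g=b] σ[b>7](R)))) → 1

E1 result:
c | a
8 | 3
E2 result:
c | a
1 | 3
Witness: (8, 3) appears 1× in E1 but 0× in E2.

no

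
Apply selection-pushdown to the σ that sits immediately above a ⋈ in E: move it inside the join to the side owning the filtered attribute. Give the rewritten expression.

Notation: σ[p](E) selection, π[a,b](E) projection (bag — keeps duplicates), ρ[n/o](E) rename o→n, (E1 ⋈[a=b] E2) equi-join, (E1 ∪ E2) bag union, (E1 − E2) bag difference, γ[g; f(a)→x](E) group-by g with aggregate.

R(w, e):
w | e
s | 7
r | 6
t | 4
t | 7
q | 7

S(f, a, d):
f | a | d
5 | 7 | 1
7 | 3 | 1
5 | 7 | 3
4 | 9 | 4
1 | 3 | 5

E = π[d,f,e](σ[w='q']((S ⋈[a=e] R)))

σ filters on w, owned by the right side.
E' = π[d,f,e]((S ⋈[a=e] σ[w='q'](R)))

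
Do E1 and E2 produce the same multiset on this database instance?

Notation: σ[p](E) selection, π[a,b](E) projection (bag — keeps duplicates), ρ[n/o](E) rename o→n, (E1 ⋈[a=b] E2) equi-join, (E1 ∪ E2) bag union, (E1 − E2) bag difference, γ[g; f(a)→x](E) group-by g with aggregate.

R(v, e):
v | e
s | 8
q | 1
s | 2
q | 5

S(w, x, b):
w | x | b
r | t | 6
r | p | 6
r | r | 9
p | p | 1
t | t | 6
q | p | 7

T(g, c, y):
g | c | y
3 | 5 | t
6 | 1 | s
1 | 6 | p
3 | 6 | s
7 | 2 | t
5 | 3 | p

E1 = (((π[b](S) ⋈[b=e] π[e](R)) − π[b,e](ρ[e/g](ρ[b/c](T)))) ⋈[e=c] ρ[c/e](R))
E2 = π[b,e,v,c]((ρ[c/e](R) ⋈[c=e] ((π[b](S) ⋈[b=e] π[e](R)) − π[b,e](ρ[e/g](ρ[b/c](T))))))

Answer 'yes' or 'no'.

E1 per-node cardinality:
  S → 6
  π[b](S) → 6
  R → 4
  π[e](R) → 4
  (π[b](S) ⋈[b=e] π[e](R)) → 1
  T → 6
  ρ[b/c](T) → 6
  ρ[e/g](ρ[b/c](T)) → 6
  π[b,e](ρ[e/g](ρ[b/c](T))) → 6
  ((π[b](S) ⋈[b=e] π[e](R)) − π[b,e](ρ[e/g](ρ[b/c](T)))) → 1
  R → 4
  ρ[c/e](R) → 4
  (((π[b](S) ⋈[b=e] π[e](R)) − π[b,e](ρ[e/g](ρ[b/c](T)))) ⋈[e=c] ρ[c/e](R)) → 1
E2 per-node cardinality:
  R → 4
  ρ[c/e](R) → 4
  S → 6
  π[b](S) → 6
  R → 4
  π[e](R) → 4
  (π[b](S) ⋈[b=e] π[e](R)) → 1
  T → 6
  ρ[b/c](T) → 6
  ρ[e/g](ρ[b/c](T)) → 6
  π[b,e](ρ[e/g](ρ[b/c](T))) → 6
  ((π[b](S) ⋈[b=e] π[e](R)) − π[b,e](ρ[e/g](ρ[b/c](T)))) → 1
  (ρ[c/e](R) ⋈[c=e] ((π[b](S) ⋈[b=e] π[e](R)) − π[b,e](ρ[e/g](ρ[b/c](T))))) → 1
  π[b,e,v,c]((ρ[c/e](R) ⋈[c=e] ((π[b](S) ⋈[b=e] π[e](R)) − π[b,e](ρ[e/g](ρ[b/c](T)))))) → 1

E1 and E2 produce the same multiset:
b | e | v | c
1 | 1 | q | 1

yes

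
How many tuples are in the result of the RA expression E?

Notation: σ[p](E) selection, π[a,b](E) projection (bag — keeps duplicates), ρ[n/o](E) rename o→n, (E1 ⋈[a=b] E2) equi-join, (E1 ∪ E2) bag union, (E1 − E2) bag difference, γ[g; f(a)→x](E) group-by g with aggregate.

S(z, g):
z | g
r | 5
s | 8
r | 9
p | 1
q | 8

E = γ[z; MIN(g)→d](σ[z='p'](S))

Row counts bottom-up:
  S → 5
  σ[z='p'](S) → 1
  γ[z; MIN(g)→d](σ[z='p'](S)) → 1

|E| = 1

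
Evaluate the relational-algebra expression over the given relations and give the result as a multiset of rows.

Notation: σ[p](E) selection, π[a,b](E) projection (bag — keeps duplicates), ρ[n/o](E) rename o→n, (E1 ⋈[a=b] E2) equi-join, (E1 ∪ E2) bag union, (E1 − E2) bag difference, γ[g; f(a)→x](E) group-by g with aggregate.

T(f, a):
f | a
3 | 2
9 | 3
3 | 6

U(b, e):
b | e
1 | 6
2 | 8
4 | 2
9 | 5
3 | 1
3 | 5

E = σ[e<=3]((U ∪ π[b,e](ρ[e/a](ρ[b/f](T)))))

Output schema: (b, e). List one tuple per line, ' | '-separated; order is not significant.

Per-node cardinality:
  U → 6
  T → 3
  ρ[b/f](T) → 3
  ρ[e/a](ρ[b/f](T)) → 3
  π[b,e](ρ[e/a](ρ[b/f](T))) → 3
  (U ∪ π[b,e](ρ[e/a](ρ[b/f](T)))) → 9
  σ[e<=3]((U ∪ π[b,e](ρ[e/a](ρ[b/f](T))))) → 4

== RESULT ==
b | e
3 | 1
3 | 2
4 | 2
9 | 3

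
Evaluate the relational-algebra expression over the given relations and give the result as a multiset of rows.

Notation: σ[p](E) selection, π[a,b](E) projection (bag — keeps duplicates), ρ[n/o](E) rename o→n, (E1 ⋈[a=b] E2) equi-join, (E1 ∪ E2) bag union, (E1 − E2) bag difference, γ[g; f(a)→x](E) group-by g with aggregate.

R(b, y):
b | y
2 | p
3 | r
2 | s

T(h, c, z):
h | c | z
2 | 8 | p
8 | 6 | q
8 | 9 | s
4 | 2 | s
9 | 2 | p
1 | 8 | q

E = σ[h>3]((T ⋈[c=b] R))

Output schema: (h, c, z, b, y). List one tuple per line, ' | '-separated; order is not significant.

Stepwise |·|:
  T → 6
  R → 3
  (T ⋈[c=b] R) → 4
  σ[h>3]((T ⋈[c=b] R)) → 4

== RESULT ==
h | c | z | b | y
4 | 2 | s | 2 | p
4 | 2 | s | 2 | s
9 | 2 | p | 2 | p
9 | 2 | p | 2 | s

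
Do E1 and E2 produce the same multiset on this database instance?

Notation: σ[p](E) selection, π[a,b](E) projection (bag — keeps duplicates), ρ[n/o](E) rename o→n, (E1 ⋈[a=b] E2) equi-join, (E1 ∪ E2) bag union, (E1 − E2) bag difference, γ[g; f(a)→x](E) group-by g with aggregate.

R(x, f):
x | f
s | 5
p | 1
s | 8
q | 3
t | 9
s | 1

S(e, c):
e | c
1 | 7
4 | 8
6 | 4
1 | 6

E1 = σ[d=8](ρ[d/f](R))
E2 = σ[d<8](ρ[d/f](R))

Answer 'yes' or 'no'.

E1 stepwise |·|:
  R → 6
  ρ[d/f](R) → 6
  σ[d=8](ρ[d/f](R)) → 1
E2 stepwise |·|:
  R → 6
  ρ[d/f](R) → 6
  σ[d<8](ρ[d/f](R)) → 4

E1 result:
x | d
s | 8
E2 result:
x | d
p | 1
q | 3
s | 1
s | 5
Witness: ('s', 1) appears 0× in E1 but 1× in E2.

no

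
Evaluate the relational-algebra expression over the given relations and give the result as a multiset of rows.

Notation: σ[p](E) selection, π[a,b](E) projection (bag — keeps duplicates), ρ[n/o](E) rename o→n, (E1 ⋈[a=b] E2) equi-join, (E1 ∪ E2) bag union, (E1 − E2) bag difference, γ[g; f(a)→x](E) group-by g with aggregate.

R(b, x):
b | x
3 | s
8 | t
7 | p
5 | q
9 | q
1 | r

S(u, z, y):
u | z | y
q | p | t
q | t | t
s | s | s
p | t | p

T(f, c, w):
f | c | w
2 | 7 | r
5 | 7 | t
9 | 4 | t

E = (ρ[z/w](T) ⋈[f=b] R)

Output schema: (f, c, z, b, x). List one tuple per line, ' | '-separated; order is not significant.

Subexpression sizes:
  T → 3
  ρ[z/w](T) → 3
  R → 6
  (ρ[z/w](T) ⋈[f=b] R) → 2

== RESULT ==
f | c | z | b | x
5 | 7 | t | 5 | q
9 | 4 | t | 9 | q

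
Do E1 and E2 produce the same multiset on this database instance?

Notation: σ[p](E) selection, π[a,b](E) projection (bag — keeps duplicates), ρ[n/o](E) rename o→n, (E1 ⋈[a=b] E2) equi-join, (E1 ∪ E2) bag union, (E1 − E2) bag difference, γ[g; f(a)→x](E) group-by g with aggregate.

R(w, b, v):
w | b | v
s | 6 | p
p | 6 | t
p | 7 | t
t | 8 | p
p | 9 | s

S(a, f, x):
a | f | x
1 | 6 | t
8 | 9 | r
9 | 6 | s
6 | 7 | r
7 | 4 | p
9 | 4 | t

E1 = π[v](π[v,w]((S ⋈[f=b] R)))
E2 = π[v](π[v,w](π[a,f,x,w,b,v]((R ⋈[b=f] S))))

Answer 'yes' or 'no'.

E1 subexpression sizes:
  S → 6
  R → 5
  (S ⋈[f=b] R) → 6
  π[v,w]((S ⋈[f=b] R)) → 6
  π[v](π[v,w]((S ⋈[f=b] R))) → 6
E2 subexpression sizes:
  R → 5
  S → 6
  (R ⋈[b=f] S) → 6
  π[a,f,x,w,b,v]((R ⋈[b=f] S)) → 6
  π[v,w](π[a,f,x,w,b,v]((R ⋈[b=f] S))) → 6
  π[v](π[v,w](π[a,f,x,w,b,v]((R ⋈[b=f] S)))) → 6

E1 and E2 produce the same multiset:
v
p
p
s
t
t
t

yes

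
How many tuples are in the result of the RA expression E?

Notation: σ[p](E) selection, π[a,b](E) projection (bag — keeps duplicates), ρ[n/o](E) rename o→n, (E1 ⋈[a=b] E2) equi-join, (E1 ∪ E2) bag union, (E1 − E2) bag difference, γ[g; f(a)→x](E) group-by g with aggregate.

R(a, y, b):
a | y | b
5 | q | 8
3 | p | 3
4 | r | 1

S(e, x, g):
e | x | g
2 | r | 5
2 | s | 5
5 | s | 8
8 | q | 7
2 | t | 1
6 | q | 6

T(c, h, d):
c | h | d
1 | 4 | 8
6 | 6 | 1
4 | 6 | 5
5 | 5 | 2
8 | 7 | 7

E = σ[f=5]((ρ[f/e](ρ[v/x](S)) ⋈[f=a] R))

Subexpression sizes:
  S → 6
  ρ[v/x](S) → 6
  ρ[f/e](ρ[v/x](S)) → 6
  R → 3
  (ρ[f/e](ρ[v/x](S)) ⋈[f=a] R) → 1
  σ[f=5]((ρ[f/e](ρ[v/x](S)) ⋈[f=a] R)) → 1

|E| = 1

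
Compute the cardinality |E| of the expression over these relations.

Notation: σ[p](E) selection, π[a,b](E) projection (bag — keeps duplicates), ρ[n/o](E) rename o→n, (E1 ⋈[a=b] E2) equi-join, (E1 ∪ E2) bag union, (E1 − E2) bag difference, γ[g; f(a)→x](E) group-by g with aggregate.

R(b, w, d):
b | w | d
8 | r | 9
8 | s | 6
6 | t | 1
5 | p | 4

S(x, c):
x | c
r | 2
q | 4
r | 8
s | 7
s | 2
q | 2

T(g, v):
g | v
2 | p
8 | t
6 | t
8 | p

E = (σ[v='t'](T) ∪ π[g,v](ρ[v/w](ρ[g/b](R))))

Stepwise |·|:
  T → 4
  σ[v='t'](T) → 2
  R → 4
  ρ[g/b](R) → 4
  ρ[v/w](ρ[g/b](R)) → 4
  π[g,v](ρ[v/w](ρ[g/b](R))) → 4
  (σ[v='t'](T) ∪ π[g,v](ρ[v/w](ρ[g/b](R)))) → 6

|E| = 6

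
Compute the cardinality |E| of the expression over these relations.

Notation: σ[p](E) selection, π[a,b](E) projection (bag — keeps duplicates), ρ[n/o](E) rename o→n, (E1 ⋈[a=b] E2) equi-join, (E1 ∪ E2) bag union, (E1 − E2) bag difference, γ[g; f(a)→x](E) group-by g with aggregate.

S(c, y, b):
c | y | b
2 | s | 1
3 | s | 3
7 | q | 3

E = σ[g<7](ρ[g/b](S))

Row counts bottom-up:
  S → 3
  ρ[g/b](S) → 3
  σ[g<7](ρ[g/b](S)) → 3

|E| = 3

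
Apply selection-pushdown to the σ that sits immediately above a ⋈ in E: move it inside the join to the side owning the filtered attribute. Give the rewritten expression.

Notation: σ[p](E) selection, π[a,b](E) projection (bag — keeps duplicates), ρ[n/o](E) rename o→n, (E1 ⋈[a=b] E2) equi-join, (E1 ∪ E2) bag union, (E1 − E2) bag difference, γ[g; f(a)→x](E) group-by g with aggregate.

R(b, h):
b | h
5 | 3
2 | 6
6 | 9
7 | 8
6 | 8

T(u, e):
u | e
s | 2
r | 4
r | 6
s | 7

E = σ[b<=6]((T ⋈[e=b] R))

σ filters on b, owned by the right side.
E' = (T ⋈[e=b] σ[b<=6](R))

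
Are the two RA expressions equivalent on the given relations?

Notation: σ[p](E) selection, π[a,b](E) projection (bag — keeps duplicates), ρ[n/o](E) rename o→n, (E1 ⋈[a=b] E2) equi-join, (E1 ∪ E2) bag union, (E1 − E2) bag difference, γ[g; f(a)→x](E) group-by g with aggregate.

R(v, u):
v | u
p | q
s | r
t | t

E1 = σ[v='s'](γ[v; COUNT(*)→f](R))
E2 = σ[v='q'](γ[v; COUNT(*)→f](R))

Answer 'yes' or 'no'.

E1 stepwise |·|:
  R → 3
  γ[v; COUNT(*)→f](R) → 3
  σ[v='s'](γ[v; COUNT(*)→f](R)) → 1
E2 stepwise |·|:
  R → 3
  γ[v; COUNT(*)→f](R) → 3
  σ[v='q'](γ[v; COUNT(*)→f](R)) → 0

E1 result:
v | f
s | 1
E2 result:
v | f
(0 rows)
Witness: ('s', 1) appears 1× in E1 but 0× in E2.

no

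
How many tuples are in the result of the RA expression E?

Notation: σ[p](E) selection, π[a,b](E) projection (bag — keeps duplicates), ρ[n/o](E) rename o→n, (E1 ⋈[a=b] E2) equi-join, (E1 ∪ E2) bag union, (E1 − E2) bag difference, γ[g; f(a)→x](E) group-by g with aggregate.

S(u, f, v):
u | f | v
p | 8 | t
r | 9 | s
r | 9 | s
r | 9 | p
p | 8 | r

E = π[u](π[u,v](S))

Stepwise |·|:
  S → 5
  π[u,v](S) → 5
  π[u](π[u,v](S)) → 5

|E| = 5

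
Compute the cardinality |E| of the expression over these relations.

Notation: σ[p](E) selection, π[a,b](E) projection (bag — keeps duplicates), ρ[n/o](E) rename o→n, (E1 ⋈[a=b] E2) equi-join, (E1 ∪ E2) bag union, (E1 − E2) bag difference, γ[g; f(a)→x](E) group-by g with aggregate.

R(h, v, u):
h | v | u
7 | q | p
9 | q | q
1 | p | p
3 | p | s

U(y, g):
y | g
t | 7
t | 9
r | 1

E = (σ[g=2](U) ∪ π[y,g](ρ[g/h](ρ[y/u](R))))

Subexpression sizes:
  U → 3
  σ[g=2](U) → 0
  R → 4
  ρ[y/u](R) → 4
  ρ[g/h](ρ[y/u](R)) → 4
  π[y,g](ρ[g/h](ρ[y/u](R))) → 4
  (σ[g=2](U) ∪ π[y,g](ρ[g/h](ρ[y/u](R)))) → 4

|E| = 4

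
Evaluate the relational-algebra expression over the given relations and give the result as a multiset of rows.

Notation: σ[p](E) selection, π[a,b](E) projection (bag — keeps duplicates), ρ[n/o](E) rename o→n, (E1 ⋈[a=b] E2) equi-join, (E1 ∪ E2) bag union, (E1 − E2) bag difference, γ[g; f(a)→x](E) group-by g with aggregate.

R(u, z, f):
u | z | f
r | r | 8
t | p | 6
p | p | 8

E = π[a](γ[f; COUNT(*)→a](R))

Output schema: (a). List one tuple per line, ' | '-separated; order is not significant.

Per-node cardinality:
  R → 3
  γ[f; COUNT(*)→a](R) → 2
  π[a](γ[f; COUNT(*)→a](R)) → 2

== RESULT ==
a
1
2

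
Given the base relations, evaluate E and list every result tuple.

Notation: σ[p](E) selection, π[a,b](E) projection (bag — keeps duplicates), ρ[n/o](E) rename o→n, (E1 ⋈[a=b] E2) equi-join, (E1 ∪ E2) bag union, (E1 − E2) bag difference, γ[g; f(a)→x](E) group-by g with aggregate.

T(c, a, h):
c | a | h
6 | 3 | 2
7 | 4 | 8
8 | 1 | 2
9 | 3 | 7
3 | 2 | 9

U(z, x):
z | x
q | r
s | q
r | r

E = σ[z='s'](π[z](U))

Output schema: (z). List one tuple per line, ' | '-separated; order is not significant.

Per-node cardinality:
  U → 3
  π[z](U) → 3
  σ[z='s'](π[z](U)) → 1

== RESULT ==
z
s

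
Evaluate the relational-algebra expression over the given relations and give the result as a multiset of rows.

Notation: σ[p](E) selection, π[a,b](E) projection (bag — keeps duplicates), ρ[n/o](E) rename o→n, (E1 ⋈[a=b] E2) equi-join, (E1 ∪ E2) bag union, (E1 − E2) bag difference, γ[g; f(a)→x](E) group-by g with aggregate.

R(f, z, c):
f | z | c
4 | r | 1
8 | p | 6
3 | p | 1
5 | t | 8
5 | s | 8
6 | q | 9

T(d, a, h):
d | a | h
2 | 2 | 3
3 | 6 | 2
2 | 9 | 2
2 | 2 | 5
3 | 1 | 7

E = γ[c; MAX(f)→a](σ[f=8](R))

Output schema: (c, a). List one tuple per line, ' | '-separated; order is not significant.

Stepwise |·|:
  R → 6
  σ[f=8](R) → 1
  γ[c; MAX(f)→a](σ[f=8](R)) → 1

== RESULT ==
c | a
6 | 8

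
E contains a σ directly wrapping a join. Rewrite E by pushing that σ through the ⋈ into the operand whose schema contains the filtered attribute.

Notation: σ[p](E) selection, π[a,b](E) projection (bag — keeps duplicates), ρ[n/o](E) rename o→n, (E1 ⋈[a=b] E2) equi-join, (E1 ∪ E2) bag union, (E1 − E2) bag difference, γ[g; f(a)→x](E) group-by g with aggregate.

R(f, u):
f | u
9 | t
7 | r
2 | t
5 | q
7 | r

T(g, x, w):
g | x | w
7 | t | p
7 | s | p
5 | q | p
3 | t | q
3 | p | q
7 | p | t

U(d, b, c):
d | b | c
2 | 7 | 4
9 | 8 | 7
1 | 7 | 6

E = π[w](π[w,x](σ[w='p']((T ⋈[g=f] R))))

σ filters on w, owned by the left side.
E' = π[w](π[w,x]((σ[w='p'](T) ⋈[g=f] R)))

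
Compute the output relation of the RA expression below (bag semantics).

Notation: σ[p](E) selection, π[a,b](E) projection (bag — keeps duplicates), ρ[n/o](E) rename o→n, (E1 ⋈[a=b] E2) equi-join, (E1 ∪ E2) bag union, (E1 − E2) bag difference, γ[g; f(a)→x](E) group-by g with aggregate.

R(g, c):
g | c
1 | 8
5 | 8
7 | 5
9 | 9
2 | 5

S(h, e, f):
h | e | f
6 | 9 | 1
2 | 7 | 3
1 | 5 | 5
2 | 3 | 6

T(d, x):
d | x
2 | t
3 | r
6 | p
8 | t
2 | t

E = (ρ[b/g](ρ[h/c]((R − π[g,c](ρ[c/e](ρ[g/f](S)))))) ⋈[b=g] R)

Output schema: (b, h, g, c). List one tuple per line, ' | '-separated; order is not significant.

Subexpression sizes:
  R → 5
  S → 4
  ρ[g/f](S) → 4
  ρ[c/e](ρ[g/f](S)) → 4
  π[g,c](ρ[c/e](ρ[g/f](S))) → 4
  (R − π[g,c](ρ[c/e](ρ[g/f](S)))) → 5
  ρ[h/c]((R − π[g,c](ρ[c/e](ρ[g/f](S))))) → 5
  ρ[b/g](ρ[h/c]((R − π[g,c](ρ[c/e](ρ[g/f](S)))))) → 5
  R → 5
  (ρ[b/g](ρ[h/c]((R − π[g,c](ρ[c/e](ρ[g/f](S)))))) ⋈[b=g] R) → 5

== RESULT ==
b | h | g | c
1 | 8 | 1 | 8
2 | 5 | 2 | 5
5 | 8 | 5 | 8
7 | 5 | 7 | 5
9 | 9 | 9 | 9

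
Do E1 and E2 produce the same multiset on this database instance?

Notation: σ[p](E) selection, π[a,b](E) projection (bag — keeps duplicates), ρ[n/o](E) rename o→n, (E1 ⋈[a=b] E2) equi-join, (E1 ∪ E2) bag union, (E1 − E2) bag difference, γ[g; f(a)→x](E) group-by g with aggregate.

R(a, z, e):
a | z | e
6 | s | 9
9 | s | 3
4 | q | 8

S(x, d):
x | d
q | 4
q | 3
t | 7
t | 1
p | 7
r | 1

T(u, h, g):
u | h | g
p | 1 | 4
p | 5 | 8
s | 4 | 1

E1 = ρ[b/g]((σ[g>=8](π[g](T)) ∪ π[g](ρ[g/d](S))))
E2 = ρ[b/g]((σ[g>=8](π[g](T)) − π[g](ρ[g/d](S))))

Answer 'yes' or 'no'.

E1 stepwise |·|:
  T → 3
  π[g](T) → 3
  σ[g>=8](π[g](T)) → 1
  S → 6
  ρ[g/d](S) → 6
  π[g](ρ[g/d](S)) → 6
  (σ[g>=8](π[g](T)) ∪ π[g](ρ[g/d](S))) → 7
  ρ[b/g]((σ[g>=8](π[g](T)) ∪ π[g](ρ[g/d](S)))) → 7
E2 stepwise |·|:
  T → 3
  π[g](T) → 3
  σ[g>=8](π[g](T)) → 1
  S → 6
  ρ[g/d](S) → 6
  π[g](ρ[g/d](S)) → 6
  (σ[g>=8](π[g](T)) − π[g](ρ[g/d](S))) → 1
  ρ[b/g]((σ[g>=8](π[g](T)) − π[g](ρ[g/d](S)))) → 1

E1 result:
b
1
1
3
4
7
7
8
E2 result:
b
8
Witness: (1,) appears 2× in E1 but 0× in E2.

no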